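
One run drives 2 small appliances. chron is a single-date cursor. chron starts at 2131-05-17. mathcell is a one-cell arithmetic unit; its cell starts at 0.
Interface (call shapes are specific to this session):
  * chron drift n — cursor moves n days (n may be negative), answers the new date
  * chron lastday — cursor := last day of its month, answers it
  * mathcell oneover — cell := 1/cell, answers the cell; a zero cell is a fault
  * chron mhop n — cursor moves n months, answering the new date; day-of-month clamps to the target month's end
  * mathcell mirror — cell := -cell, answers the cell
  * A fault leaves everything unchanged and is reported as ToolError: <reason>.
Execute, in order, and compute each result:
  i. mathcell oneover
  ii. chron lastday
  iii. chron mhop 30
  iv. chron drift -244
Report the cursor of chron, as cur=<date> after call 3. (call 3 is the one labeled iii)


Step: mathcell oneover[]
Result: ToolError: reciprocal of zero
Step: chron lastday[]
Result: 2131-05-31
Step: chron mhop[n: 30]
Result: 2133-11-30
Step: chron drift[n: -244]
Result: 2133-03-31

Answer: cur=2133-11-30


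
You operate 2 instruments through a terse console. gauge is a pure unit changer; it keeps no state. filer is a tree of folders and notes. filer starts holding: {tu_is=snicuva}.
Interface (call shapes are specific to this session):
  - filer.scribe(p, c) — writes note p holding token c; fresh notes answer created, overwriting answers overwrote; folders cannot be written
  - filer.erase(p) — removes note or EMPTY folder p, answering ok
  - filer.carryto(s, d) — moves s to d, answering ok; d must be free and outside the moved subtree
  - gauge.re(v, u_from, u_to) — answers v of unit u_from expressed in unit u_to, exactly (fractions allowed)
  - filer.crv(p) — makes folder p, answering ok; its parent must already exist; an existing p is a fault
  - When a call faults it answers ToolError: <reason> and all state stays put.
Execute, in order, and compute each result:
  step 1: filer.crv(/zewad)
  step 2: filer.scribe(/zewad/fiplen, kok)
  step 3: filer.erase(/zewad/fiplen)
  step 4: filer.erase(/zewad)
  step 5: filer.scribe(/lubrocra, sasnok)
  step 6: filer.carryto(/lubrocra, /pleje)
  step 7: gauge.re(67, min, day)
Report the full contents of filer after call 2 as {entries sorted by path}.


Answer: {tu_is=snicuva, zewad/, zewad/fiplen=kok}

Derivation:
Act: filer.crv[p→/zewad]
Obs: ok
Act: filer.scribe[p→/zewad/fiplen; c→kok]
Obs: created
Act: filer.erase[p→/zewad/fiplen]
Obs: ok
Act: filer.erase[p→/zewad]
Obs: ok
Act: filer.scribe[p→/lubrocra; c→sasnok]
Obs: created
Act: filer.carryto[s→/lubrocra; d→/pleje]
Obs: ok
Act: gauge.re[v→67; u_from→min; u_to→day]
Obs: 67/1440


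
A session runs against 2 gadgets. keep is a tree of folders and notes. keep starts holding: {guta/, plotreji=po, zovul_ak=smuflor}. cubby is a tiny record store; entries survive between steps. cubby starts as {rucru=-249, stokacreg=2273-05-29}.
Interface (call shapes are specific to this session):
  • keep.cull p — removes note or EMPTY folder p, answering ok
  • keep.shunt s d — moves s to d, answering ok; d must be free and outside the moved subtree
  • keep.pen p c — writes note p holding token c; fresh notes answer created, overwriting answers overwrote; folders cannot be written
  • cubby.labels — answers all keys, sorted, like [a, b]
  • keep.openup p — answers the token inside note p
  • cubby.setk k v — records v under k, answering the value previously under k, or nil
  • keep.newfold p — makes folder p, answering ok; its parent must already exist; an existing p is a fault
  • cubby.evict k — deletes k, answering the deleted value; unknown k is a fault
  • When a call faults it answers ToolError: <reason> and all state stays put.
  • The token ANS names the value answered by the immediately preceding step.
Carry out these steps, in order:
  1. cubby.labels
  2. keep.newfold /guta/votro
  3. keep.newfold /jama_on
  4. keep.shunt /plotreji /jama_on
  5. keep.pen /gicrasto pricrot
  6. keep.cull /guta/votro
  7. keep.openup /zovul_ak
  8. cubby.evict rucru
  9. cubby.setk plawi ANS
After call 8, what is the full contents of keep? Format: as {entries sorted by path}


==> cubby.labels()
<== [rucru, stokacreg]
==> keep.newfold(p: /guta/votro)
<== ok
==> keep.newfold(p: /jama_on)
<== ok
==> keep.shunt(s: /plotreji, d: /jama_on)
<== ToolError: exists
==> keep.pen(p: /gicrasto, c: pricrot)
<== created
==> keep.cull(p: /guta/votro)
<== ok
==> keep.openup(p: /zovul_ak)
<== smuflor
==> cubby.evict(k: rucru)
<== -249
==> cubby.setk(k: plawi, v: ANS)
<== nil

Answer: {gicrasto=pricrot, guta/, jama_on/, plotreji=po, zovul_ak=smuflor}


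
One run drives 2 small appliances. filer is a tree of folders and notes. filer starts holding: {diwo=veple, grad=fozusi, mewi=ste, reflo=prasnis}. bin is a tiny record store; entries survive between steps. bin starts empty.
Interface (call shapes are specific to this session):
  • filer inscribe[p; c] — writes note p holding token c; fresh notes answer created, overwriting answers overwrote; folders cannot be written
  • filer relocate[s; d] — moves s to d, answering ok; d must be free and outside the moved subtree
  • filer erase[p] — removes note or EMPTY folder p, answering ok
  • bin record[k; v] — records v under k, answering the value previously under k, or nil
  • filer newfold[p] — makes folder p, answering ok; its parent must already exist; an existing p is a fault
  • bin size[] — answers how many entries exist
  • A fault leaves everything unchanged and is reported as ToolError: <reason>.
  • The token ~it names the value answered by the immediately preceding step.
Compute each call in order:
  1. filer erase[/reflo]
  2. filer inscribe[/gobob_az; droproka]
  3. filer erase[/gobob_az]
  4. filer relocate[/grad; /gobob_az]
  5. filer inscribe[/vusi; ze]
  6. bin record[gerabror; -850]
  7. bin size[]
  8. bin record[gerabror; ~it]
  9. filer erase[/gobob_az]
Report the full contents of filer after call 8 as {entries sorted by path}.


[in] filer erase p=/reflo
  ok
[in] filer inscribe p=/gobob_az c=droproka
  created
[in] filer erase p=/gobob_az
  ok
[in] filer relocate s=/grad d=/gobob_az
  ok
[in] filer inscribe p=/vusi c=ze
  created
[in] bin record k=gerabror v=-850
  nil
[in] bin size
  1
[in] bin record k=gerabror v=~it
  -850
[in] filer erase p=/gobob_az
  ok

Answer: {diwo=veple, gobob_az=fozusi, mewi=ste, vusi=ze}


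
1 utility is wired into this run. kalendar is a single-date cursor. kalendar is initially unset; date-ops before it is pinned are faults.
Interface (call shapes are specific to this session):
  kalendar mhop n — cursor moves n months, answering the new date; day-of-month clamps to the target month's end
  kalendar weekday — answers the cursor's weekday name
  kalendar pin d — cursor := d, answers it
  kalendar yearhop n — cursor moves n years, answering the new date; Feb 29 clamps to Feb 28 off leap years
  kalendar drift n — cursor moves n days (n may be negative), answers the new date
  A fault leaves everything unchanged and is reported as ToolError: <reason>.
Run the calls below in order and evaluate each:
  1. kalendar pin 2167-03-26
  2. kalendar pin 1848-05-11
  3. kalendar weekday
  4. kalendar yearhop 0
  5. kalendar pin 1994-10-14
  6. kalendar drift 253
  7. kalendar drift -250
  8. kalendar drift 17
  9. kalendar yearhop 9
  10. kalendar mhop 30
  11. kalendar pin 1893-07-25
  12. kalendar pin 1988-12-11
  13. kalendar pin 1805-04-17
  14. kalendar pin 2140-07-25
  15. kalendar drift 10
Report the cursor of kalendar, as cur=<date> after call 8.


Answer: cur=1994-11-03

Derivation:
==> kalendar pin(2167-03-26)
<== 2167-03-26
==> kalendar pin(1848-05-11)
<== 1848-05-11
==> kalendar weekday()
<== Thursday
==> kalendar yearhop(0)
<== 1848-05-11
==> kalendar pin(1994-10-14)
<== 1994-10-14
==> kalendar drift(253)
<== 1995-06-24
==> kalendar drift(-250)
<== 1994-10-17
==> kalendar drift(17)
<== 1994-11-03
==> kalendar yearhop(9)
<== 2003-11-03
==> kalendar mhop(30)
<== 2006-05-03
==> kalendar pin(1893-07-25)
<== 1893-07-25
==> kalendar pin(1988-12-11)
<== 1988-12-11
==> kalendar pin(1805-04-17)
<== 1805-04-17
==> kalendar pin(2140-07-25)
<== 2140-07-25
==> kalendar drift(10)
<== 2140-08-04


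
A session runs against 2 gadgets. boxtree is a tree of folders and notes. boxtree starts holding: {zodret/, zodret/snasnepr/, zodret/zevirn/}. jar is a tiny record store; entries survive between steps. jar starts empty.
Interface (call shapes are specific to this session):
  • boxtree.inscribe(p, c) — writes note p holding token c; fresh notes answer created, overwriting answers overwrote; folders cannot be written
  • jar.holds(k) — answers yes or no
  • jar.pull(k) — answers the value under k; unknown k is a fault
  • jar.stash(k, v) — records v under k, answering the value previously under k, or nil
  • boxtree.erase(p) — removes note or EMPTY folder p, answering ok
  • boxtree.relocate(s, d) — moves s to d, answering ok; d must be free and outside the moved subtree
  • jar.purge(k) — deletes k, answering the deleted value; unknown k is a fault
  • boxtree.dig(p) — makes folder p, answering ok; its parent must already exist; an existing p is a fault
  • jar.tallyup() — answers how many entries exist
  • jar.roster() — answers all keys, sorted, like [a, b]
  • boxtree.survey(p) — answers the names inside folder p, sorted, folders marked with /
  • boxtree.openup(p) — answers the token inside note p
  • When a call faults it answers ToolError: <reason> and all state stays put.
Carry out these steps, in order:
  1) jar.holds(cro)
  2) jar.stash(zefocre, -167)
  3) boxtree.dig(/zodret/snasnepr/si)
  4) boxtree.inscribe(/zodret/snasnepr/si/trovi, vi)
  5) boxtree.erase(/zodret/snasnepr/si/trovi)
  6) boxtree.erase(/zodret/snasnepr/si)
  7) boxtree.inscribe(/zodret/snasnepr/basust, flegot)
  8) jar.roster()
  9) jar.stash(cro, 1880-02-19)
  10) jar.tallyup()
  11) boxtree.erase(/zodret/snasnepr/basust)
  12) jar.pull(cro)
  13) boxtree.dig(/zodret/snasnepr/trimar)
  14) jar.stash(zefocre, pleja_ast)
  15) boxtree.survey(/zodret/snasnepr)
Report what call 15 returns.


Answer: [trimar/]

Derivation:
>> holds(k=cro)
<< no
>> stash(k=zefocre, v=-167)
<< nil
>> dig(p=/zodret/snasnepr/si)
<< ok
>> inscribe(p=/zodret/snasnepr/si/trovi, c=vi)
<< created
>> erase(p=/zodret/snasnepr/si/trovi)
<< ok
>> erase(p=/zodret/snasnepr/si)
<< ok
>> inscribe(p=/zodret/snasnepr/basust, c=flegot)
<< created
>> roster()
<< [zefocre]
>> stash(k=cro, v=1880-02-19)
<< nil
>> tallyup()
<< 2
>> erase(p=/zodret/snasnepr/basust)
<< ok
>> pull(k=cro)
<< 1880-02-19
>> dig(p=/zodret/snasnepr/trimar)
<< ok
>> stash(k=zefocre, v=pleja_ast)
<< -167
>> survey(p=/zodret/snasnepr)
<< [trimar/]


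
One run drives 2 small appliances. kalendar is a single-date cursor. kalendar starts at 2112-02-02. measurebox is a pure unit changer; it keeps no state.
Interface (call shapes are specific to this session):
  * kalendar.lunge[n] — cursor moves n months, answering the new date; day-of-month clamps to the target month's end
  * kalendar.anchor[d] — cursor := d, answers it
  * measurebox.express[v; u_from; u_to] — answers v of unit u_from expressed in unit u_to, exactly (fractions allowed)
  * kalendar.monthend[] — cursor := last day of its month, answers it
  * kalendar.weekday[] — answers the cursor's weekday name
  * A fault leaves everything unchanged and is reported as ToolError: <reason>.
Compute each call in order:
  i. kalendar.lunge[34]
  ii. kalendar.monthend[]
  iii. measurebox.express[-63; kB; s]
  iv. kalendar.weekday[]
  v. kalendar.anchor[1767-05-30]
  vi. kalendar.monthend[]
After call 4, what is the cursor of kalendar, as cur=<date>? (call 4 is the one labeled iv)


Answer: cur=2114-12-31

Derivation:
-- kalendar.lunge(n→34) => 2114-12-02
-- kalendar.monthend() => 2114-12-31
-- measurebox.express(v→-63, u_from→kB, u_to→s) => ToolError: incompatible units
-- kalendar.weekday() => Monday
-- kalendar.anchor(d→1767-05-30) => 1767-05-30
-- kalendar.monthend() => 1767-05-31


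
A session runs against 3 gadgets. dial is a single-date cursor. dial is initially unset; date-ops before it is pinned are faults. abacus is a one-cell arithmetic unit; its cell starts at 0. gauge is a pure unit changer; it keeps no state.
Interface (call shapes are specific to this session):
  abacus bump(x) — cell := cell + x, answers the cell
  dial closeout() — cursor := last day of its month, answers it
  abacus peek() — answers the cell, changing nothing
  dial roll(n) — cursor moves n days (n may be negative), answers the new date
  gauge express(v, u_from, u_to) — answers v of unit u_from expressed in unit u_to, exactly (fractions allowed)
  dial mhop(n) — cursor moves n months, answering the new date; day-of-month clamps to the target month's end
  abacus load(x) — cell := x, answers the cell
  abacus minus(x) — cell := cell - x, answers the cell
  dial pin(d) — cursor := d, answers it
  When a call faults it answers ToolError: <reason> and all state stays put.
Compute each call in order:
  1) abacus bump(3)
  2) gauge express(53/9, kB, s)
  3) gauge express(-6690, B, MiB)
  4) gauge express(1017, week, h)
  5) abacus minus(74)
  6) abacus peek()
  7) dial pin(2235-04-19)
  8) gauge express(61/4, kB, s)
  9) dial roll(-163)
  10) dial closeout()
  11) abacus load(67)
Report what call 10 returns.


Answer: 2234-11-30

Derivation:
·→ abacus bump(x→3)
·← 3
·→ gauge express(v→53/9, u_from→kB, u_to→s)
·← ToolError: incompatible units
·→ gauge express(v→-6690, u_from→B, u_to→MiB)
·← -3345/524288
·→ gauge express(v→1017, u_from→week, u_to→h)
·← 170856
·→ abacus minus(x→74)
·← -71
·→ abacus peek()
·← -71
·→ dial pin(d→2235-04-19)
·← 2235-04-19
·→ gauge express(v→61/4, u_from→kB, u_to→s)
·← ToolError: incompatible units
·→ dial roll(n→-163)
·← 2234-11-07
·→ dial closeout()
·← 2234-11-30
·→ abacus load(x→67)
·← 67


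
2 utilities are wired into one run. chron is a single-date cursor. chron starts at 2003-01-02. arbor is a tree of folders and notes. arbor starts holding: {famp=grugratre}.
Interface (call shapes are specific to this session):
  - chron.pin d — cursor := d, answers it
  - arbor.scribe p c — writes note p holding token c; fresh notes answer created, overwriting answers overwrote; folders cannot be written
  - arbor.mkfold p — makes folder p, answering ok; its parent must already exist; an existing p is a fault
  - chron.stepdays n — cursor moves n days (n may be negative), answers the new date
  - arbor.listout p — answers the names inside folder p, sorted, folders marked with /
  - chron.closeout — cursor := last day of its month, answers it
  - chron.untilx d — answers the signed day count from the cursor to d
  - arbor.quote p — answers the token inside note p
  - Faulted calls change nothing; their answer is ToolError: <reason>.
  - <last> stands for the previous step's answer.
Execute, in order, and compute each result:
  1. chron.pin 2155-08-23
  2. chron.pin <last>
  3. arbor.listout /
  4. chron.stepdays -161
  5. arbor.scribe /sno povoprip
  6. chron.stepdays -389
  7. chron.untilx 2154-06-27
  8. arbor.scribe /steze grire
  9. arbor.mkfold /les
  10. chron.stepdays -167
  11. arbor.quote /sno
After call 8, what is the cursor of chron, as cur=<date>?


Answer: cur=2154-02-19

Derivation:
Next I call pin using d='2155-08-23', and get 2155-08-23.
Invoking pin using d='<last>', → 2155-08-23.
Next I call listout using p='/', yielding [famp].
I call stepdays using n='-161', — result: 2155-03-15.
Now I run scribe using p='/sno', c='povoprip', — result: created.
Calling stepdays using n='-389', → 2154-02-19.
Using untilx using d='2154-06-27', and see 128.
I call scribe using p='/steze', c='grire', — result: created.
Next I call mkfold using p='/les', — result: ok.
I use stepdays using n='-167', giving 2153-09-05.
Then quote using p='/sno', and observe povoprip.


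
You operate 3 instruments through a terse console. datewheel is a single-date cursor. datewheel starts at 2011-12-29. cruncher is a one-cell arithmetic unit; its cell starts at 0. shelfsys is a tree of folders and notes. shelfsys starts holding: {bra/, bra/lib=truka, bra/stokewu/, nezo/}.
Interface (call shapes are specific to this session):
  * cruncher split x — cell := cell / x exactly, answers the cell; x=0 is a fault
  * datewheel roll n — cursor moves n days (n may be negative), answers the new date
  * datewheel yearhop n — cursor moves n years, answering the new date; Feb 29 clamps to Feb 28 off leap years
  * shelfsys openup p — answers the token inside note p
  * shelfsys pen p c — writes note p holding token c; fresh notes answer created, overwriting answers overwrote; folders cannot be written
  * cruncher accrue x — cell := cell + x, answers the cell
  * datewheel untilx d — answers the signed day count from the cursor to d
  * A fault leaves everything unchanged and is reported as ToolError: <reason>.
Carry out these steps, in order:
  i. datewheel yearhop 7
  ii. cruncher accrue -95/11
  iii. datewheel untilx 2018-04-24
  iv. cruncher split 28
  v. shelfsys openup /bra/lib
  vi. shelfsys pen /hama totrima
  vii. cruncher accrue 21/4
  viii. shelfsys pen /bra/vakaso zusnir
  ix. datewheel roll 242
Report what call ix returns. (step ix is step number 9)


Act: datewheel yearhop[7]
Obs: 2018-12-29
Act: cruncher accrue[-95/11]
Obs: -95/11
Act: datewheel untilx[2018-04-24]
Obs: -249
Act: cruncher split[28]
Obs: -95/308
Act: shelfsys openup[/bra/lib]
Obs: truka
Act: shelfsys pen[/hama; totrima]
Obs: created
Act: cruncher accrue[21/4]
Obs: 761/154
Act: shelfsys pen[/bra/vakaso; zusnir]
Obs: created
Act: datewheel roll[242]
Obs: 2019-08-28

Answer: 2019-08-28


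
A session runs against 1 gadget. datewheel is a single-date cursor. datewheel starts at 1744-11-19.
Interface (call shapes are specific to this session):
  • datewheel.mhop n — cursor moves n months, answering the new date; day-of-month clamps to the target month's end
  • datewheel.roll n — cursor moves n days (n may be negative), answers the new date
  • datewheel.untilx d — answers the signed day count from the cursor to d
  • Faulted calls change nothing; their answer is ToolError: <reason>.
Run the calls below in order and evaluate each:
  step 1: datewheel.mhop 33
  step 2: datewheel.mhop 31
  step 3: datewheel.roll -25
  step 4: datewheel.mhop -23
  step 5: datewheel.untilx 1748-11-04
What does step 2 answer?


~$ mhop n: 33
:: 1747-08-19
~$ mhop n: 31
:: 1750-03-19
~$ roll n: -25
:: 1750-02-22
~$ mhop n: -23
:: 1748-03-22
~$ untilx d: 1748-11-04
:: 227

Answer: 1750-03-19


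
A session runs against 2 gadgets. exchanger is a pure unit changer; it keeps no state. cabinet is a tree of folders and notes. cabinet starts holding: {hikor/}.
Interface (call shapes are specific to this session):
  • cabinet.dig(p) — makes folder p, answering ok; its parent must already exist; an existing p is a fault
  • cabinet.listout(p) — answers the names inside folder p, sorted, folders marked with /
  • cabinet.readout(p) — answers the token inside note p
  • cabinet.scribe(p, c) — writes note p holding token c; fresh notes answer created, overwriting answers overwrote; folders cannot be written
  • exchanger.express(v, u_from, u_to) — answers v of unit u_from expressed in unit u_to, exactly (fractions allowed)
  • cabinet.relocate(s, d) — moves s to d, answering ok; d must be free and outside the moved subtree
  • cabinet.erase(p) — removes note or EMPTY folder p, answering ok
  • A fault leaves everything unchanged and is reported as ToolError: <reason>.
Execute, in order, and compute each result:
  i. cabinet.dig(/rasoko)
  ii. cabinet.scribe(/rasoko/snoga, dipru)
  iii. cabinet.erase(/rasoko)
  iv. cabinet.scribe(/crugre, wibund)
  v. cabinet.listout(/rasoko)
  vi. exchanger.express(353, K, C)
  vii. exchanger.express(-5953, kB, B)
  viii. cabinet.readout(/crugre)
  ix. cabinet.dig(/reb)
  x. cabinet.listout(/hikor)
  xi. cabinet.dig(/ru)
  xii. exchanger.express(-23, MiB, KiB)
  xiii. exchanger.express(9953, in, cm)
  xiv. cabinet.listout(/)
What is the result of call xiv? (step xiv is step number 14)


Answer: [crugre, hikor/, rasoko/, reb/, ru/]

Derivation:
·→ dig(p='/rasoko')
·← ok
·→ scribe(p='/rasoko/snoga', c='dipru')
·← created
·→ erase(p='/rasoko')
·← ToolError: not empty
·→ scribe(p='/crugre', c='wibund')
·← created
·→ listout(p='/rasoko')
·← [snoga]
·→ express(v='353', u_from='K', u_to='C')
·← 1597/20
·→ express(v='-5953', u_from='kB', u_to='B')
·← -5953000
·→ readout(p='/crugre')
·← wibund
·→ dig(p='/reb')
·← ok
·→ listout(p='/hikor')
·← []
·→ dig(p='/ru')
·← ok
·→ express(v='-23', u_from='MiB', u_to='KiB')
·← -23552
·→ express(v='9953', u_from='in', u_to='cm')
·← 1264031/50
·→ listout(p='/')
·← [crugre, hikor/, rasoko/, reb/, ru/]


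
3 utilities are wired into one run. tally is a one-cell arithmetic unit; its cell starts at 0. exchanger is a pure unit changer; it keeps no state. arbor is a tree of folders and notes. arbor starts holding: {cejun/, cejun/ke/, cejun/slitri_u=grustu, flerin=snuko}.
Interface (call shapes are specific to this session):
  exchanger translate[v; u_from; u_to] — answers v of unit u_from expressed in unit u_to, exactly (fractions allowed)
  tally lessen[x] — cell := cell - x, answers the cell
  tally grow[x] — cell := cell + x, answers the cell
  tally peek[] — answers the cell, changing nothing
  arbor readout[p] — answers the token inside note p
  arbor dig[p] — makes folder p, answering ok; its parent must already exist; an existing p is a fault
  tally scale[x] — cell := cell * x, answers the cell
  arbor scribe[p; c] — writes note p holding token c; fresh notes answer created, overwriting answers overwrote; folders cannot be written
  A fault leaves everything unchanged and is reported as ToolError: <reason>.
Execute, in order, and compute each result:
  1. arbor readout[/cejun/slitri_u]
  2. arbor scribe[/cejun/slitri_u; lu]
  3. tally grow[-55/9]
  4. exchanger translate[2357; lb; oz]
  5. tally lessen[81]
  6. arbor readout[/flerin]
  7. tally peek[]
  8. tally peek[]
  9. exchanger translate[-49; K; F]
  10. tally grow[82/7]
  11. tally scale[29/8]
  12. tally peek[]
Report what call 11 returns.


Answer: -68875/252

Derivation:
==> arbor readout(p='/cejun/slitri_u')
<== grustu
==> arbor scribe(p='/cejun/slitri_u', c='lu')
<== overwrote
==> tally grow(x='-55/9')
<== -55/9
==> exchanger translate(v='2357', u_from='lb', u_to='oz')
<== 37712
==> tally lessen(x='81')
<== -784/9
==> arbor readout(p='/flerin')
<== snuko
==> tally peek()
<== -784/9
==> tally peek()
<== -784/9
==> exchanger translate(v='-49', u_from='K', u_to='F')
<== -54787/100
==> tally grow(x='82/7')
<== -4750/63
==> tally scale(x='29/8')
<== -68875/252
==> tally peek()
<== -68875/252


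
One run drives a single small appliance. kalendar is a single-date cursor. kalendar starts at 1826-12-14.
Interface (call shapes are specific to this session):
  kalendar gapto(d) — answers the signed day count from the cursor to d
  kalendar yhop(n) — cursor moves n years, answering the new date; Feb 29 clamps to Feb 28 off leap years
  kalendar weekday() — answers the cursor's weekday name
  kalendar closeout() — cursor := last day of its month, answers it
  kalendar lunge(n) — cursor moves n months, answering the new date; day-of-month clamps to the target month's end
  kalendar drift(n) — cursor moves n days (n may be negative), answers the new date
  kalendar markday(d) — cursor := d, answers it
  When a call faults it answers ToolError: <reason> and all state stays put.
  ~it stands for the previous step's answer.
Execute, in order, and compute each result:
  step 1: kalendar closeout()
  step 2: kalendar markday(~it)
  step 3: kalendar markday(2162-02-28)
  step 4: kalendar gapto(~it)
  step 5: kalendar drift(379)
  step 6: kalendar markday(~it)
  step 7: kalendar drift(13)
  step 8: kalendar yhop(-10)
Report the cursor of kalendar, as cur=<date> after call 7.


Answer: cur=2163-03-27

Derivation:
Now I run kalendar closeout: 1826-12-31.
I run kalendar markday on d='~it', which returns 1826-12-31.
I run kalendar markday on d='2162-02-28', — result: 2162-02-28.
I use kalendar gapto on d='~it', giving 0.
Then kalendar drift on n='379', giving 2163-03-14.
Using kalendar markday on d='~it', which returns 2163-03-14.
I try kalendar drift on n='13', which returns 2163-03-27.
Invoking kalendar yhop on n='-10': 2153-03-27.


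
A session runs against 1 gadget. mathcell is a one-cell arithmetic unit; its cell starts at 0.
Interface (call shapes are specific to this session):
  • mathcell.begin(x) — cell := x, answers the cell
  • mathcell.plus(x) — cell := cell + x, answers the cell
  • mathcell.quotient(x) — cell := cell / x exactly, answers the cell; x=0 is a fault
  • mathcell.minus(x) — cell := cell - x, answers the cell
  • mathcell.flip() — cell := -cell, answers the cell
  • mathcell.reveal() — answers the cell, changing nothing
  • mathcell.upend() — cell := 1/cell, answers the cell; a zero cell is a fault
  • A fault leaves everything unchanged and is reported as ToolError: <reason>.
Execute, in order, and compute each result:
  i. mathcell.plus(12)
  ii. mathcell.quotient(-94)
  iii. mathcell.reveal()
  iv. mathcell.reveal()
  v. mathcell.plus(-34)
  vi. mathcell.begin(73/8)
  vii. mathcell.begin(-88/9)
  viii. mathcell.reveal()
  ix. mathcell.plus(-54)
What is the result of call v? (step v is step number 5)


Answer: -1604/47

Derivation:
Act: mathcell.plus[x: 12]
Obs: 12
Act: mathcell.quotient[x: -94]
Obs: -6/47
Act: mathcell.reveal[]
Obs: -6/47
Act: mathcell.reveal[]
Obs: -6/47
Act: mathcell.plus[x: -34]
Obs: -1604/47
Act: mathcell.begin[x: 73/8]
Obs: 73/8
Act: mathcell.begin[x: -88/9]
Obs: -88/9
Act: mathcell.reveal[]
Obs: -88/9
Act: mathcell.plus[x: -54]
Obs: -574/9


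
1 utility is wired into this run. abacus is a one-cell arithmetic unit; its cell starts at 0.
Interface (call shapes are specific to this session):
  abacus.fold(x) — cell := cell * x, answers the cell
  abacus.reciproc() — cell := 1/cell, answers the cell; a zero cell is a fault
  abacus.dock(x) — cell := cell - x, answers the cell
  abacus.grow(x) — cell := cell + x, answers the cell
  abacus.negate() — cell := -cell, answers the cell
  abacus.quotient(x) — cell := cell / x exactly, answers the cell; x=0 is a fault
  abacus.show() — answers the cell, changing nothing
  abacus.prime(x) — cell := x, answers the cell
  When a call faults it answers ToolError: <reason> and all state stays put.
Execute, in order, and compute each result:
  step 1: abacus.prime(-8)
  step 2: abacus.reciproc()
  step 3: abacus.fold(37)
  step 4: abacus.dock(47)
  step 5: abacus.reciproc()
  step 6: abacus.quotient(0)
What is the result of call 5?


Answer: -8/413

Derivation:
==> abacus.prime(x→-8)
<== -8
==> abacus.reciproc()
<== -1/8
==> abacus.fold(x→37)
<== -37/8
==> abacus.dock(x→47)
<== -413/8
==> abacus.reciproc()
<== -8/413
==> abacus.quotient(x→0)
<== ToolError: division by zero


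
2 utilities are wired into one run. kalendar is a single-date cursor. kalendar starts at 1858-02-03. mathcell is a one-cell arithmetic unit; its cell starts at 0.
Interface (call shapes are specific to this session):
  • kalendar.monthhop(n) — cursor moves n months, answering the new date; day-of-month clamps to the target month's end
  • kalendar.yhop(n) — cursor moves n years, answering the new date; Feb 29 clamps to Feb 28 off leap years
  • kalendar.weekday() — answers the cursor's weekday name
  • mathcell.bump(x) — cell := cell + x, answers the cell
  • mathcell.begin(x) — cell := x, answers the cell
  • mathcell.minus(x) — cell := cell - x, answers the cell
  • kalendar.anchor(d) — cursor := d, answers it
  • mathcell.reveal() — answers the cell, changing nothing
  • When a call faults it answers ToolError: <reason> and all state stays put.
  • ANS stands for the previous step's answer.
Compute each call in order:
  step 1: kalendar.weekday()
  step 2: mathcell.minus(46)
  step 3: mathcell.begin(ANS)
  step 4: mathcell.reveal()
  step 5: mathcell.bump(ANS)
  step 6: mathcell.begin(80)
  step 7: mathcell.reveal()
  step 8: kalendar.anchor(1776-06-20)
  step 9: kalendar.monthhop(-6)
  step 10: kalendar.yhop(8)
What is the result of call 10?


==> weekday()
<== Wednesday
==> minus(x: 46)
<== -46
==> begin(x: ANS)
<== -46
==> reveal()
<== -46
==> bump(x: ANS)
<== -92
==> begin(x: 80)
<== 80
==> reveal()
<== 80
==> anchor(d: 1776-06-20)
<== 1776-06-20
==> monthhop(n: -6)
<== 1775-12-20
==> yhop(n: 8)
<== 1783-12-20

Answer: 1783-12-20


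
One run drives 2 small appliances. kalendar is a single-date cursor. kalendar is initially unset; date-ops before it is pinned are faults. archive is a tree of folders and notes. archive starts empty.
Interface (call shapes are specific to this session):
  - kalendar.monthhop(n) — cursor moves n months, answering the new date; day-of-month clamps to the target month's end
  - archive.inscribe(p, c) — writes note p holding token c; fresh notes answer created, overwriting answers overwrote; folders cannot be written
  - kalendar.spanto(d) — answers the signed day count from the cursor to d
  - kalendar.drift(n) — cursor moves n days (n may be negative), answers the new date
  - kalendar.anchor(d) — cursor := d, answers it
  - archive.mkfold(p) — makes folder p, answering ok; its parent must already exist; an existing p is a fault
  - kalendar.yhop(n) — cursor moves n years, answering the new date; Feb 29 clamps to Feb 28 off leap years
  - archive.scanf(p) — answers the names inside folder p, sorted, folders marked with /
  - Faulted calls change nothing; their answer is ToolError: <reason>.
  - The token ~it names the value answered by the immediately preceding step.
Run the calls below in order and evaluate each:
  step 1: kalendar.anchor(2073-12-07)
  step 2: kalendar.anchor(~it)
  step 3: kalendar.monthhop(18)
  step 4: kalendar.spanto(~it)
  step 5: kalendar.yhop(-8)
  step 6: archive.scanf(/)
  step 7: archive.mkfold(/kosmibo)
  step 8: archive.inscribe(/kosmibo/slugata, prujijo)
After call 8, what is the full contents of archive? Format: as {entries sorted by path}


>> kalendar.anchor(d: 2073-12-07)
<< 2073-12-07
>> kalendar.anchor(d: ~it)
<< 2073-12-07
>> kalendar.monthhop(n: 18)
<< 2075-06-07
>> kalendar.spanto(d: ~it)
<< 0
>> kalendar.yhop(n: -8)
<< 2067-06-07
>> archive.scanf(p: /)
<< []
>> archive.mkfold(p: /kosmibo)
<< ok
>> archive.inscribe(p: /kosmibo/slugata, c: prujijo)
<< created

Answer: {kosmibo/, kosmibo/slugata=prujijo}


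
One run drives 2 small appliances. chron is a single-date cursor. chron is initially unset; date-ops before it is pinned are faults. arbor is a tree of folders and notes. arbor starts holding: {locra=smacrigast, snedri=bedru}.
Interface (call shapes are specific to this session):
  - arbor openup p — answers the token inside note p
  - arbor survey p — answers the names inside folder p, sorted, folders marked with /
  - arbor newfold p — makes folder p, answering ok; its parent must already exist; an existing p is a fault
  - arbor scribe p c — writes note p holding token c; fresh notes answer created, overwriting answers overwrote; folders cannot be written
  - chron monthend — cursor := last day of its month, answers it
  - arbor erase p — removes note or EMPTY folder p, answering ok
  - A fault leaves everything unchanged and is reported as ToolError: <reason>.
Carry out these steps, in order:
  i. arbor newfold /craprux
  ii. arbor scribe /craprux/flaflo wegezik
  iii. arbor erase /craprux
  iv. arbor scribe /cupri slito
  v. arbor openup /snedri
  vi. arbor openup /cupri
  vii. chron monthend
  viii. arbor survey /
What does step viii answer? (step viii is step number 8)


Answer: [craprux/, cupri, locra, snedri]

Derivation:
% 1. arbor newfold(p='/craprux') == ok
% 2. arbor scribe(p='/craprux/flaflo', c='wegezik') == created
% 3. arbor erase(p='/craprux') == ToolError: not empty
% 4. arbor scribe(p='/cupri', c='slito') == created
% 5. arbor openup(p='/snedri') == bedru
% 6. arbor openup(p='/cupri') == slito
% 7. chron monthend() == ToolError: no date set
% 8. arbor survey(p='/') == [craprux/, cupri, locra, snedri]


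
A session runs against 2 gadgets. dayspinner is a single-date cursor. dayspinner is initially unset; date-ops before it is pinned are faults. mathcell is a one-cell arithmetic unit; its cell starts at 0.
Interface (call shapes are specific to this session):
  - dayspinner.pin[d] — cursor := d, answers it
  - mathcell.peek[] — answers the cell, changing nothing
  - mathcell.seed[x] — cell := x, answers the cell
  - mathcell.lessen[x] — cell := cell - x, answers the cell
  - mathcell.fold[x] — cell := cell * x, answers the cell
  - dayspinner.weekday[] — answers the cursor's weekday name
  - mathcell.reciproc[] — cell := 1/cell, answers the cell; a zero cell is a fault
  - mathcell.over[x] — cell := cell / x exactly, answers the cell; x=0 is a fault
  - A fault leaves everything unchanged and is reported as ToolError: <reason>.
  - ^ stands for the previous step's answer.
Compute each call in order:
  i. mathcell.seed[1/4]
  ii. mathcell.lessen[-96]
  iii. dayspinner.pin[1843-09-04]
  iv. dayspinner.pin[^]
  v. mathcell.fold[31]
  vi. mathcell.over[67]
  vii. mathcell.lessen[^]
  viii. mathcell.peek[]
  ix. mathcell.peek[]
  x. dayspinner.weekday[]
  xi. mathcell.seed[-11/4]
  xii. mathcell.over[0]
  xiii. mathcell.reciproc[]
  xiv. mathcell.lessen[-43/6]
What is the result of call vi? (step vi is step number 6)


>> mathcell.seed(x=1/4)
<< 1/4
>> mathcell.lessen(x=-96)
<< 385/4
>> dayspinner.pin(d=1843-09-04)
<< 1843-09-04
>> dayspinner.pin(d=^)
<< 1843-09-04
>> mathcell.fold(x=31)
<< 11935/4
>> mathcell.over(x=67)
<< 11935/268
>> mathcell.lessen(x=^)
<< 0
>> mathcell.peek()
<< 0
>> mathcell.peek()
<< 0
>> dayspinner.weekday()
<< Monday
>> mathcell.seed(x=-11/4)
<< -11/4
>> mathcell.over(x=0)
<< ToolError: division by zero
>> mathcell.reciproc()
<< -4/11
>> mathcell.lessen(x=-43/6)
<< 449/66

Answer: 11935/268


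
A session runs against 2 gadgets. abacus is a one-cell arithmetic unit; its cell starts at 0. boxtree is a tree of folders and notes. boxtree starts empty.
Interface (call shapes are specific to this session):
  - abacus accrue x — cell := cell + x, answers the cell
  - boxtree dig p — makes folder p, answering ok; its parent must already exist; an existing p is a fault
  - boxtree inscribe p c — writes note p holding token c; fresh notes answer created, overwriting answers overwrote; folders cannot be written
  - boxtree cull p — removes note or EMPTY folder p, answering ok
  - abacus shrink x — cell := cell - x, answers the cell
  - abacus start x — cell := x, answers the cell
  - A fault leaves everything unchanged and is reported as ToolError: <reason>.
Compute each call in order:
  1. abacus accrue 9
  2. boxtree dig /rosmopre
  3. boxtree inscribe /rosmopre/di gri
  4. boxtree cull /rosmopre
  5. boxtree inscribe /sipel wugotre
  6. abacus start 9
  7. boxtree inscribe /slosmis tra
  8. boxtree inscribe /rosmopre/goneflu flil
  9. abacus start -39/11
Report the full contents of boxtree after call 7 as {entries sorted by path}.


-> abacus accrue(x: 9)
<- 9
-> boxtree dig(p: /rosmopre)
<- ok
-> boxtree inscribe(p: /rosmopre/di, c: gri)
<- created
-> boxtree cull(p: /rosmopre)
<- ToolError: not empty
-> boxtree inscribe(p: /sipel, c: wugotre)
<- created
-> abacus start(x: 9)
<- 9
-> boxtree inscribe(p: /slosmis, c: tra)
<- created
-> boxtree inscribe(p: /rosmopre/goneflu, c: flil)
<- created
-> abacus start(x: -39/11)
<- -39/11

Answer: {rosmopre/, rosmopre/di=gri, sipel=wugotre, slosmis=tra}


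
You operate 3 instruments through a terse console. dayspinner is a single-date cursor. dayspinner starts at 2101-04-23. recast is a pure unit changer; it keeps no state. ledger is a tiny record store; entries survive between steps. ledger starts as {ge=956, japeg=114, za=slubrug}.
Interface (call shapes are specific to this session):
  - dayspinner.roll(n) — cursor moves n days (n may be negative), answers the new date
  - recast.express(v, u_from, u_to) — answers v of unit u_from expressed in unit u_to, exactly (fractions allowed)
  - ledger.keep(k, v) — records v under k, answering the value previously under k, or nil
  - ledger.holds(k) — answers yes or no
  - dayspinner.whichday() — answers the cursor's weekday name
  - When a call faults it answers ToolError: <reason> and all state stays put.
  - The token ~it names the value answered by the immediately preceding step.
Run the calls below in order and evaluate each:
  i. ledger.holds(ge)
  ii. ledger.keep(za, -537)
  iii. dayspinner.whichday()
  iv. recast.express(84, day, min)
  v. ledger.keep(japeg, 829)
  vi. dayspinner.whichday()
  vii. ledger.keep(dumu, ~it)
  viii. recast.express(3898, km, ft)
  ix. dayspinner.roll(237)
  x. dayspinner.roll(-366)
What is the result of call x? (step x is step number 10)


Using ledger.holds(ge), yielding yes.
I use ledger.keep(za, -537), giving slubrug.
I run dayspinner.whichday, and observe Saturday.
Invoking recast.express(84, day, min), and see 120960.
Using ledger.keep(japeg, 829), — result: 114.
Next I call dayspinner.whichday(): Saturday.
Then ledger.keep(dumu, ~it), and see nil.
Calling recast.express(3898, km, ft), — result: 4872500000/381.
I invoke dayspinner.roll(237), → 2101-12-16.
Invoking dayspinner.roll(-366), and get 2100-12-15.

Answer: 2100-12-15


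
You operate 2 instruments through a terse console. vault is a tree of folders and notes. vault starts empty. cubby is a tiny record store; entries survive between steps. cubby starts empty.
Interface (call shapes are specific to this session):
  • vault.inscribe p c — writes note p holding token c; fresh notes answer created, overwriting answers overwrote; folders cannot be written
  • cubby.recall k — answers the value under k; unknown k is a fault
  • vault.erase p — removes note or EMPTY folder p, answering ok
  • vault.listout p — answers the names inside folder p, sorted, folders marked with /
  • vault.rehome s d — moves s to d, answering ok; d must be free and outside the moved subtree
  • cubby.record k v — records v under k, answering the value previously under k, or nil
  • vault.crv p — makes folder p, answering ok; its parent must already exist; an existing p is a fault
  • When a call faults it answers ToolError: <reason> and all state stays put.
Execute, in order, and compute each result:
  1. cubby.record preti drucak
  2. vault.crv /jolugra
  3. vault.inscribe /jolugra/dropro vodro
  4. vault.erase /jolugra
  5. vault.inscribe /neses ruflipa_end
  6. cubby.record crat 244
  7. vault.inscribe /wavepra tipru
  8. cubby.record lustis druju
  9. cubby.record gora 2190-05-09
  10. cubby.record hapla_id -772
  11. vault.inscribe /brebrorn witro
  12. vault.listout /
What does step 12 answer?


;; 1. cubby.record(k=preti, v=drucak) => nil
;; 2. vault.crv(p=/jolugra) => ok
;; 3. vault.inscribe(p=/jolugra/dropro, c=vodro) => created
;; 4. vault.erase(p=/jolugra) => ToolError: not empty
;; 5. vault.inscribe(p=/neses, c=ruflipa_end) => created
;; 6. cubby.record(k=crat, v=244) => nil
;; 7. vault.inscribe(p=/wavepra, c=tipru) => created
;; 8. cubby.record(k=lustis, v=druju) => nil
;; 9. cubby.record(k=gora, v=2190-05-09) => nil
;; 10. cubby.record(k=hapla_id, v=-772) => nil
;; 11. vault.inscribe(p=/brebrorn, c=witro) => created
;; 12. vault.listout(p=/) => [brebrorn, jolugra/, neses, wavepra]

Answer: [brebrorn, jolugra/, neses, wavepra]


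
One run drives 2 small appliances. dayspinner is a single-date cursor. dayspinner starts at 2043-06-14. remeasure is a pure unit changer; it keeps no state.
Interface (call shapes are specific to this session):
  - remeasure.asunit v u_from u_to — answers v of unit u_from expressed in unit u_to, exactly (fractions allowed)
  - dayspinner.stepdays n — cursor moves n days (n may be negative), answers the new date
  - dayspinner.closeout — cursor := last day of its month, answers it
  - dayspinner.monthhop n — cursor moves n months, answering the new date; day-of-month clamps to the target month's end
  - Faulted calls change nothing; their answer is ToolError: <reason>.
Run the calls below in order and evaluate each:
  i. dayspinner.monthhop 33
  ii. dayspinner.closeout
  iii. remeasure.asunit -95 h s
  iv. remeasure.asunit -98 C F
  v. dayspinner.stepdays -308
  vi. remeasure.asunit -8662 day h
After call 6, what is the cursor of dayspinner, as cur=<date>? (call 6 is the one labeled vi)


Answer: cur=2045-05-27

Derivation:
Act: dayspinner.monthhop[n: 33]
Obs: 2046-03-14
Act: dayspinner.closeout[]
Obs: 2046-03-31
Act: remeasure.asunit[v: -95; u_from: h; u_to: s]
Obs: -342000
Act: remeasure.asunit[v: -98; u_from: C; u_to: F]
Obs: -722/5
Act: dayspinner.stepdays[n: -308]
Obs: 2045-05-27
Act: remeasure.asunit[v: -8662; u_from: day; u_to: h]
Obs: -207888
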